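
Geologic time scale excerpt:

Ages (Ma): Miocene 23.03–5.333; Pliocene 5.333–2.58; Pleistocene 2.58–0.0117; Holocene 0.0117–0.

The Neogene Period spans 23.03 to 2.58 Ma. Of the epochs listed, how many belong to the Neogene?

2

Epochs inside 23.03–2.58 Ma: Miocene, Pliocene — 2 in total.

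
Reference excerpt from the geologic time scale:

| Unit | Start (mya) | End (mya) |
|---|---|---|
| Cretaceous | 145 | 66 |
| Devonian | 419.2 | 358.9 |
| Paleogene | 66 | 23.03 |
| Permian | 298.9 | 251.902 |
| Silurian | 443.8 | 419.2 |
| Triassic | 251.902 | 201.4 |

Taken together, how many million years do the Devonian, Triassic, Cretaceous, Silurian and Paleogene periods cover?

Each duration: Devonian = 60.3; Triassic = 50.502; Cretaceous = 79; Silurian = 24.6; Paleogene = 42.97.
Sum: 60.3 + 50.502 + 79 + 24.6 + 42.97 = 257.372 Myr.

257.372 million years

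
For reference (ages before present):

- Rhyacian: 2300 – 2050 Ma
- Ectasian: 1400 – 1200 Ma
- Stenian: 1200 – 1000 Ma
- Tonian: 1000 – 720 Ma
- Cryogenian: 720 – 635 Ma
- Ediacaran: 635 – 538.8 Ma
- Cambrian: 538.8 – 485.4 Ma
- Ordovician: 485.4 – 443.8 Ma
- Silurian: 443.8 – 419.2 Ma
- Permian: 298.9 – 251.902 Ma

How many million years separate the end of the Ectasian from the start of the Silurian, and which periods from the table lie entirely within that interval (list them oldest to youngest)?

756.2 million years; Stenian, Tonian, Cryogenian, Ediacaran, Cambrian, Ordovician

The Ectasian closes at 1200 Ma and the Silurian opens at 443.8 Ma, so the interval is 1200 − 443.8 = 756.2 Myr.
A period fits inside if it starts at or after 1200 Ma and ends at or before 443.8 Ma; oldest first that gives Stenian, Tonian, Cryogenian, Ediacaran, Cambrian, Ordovician.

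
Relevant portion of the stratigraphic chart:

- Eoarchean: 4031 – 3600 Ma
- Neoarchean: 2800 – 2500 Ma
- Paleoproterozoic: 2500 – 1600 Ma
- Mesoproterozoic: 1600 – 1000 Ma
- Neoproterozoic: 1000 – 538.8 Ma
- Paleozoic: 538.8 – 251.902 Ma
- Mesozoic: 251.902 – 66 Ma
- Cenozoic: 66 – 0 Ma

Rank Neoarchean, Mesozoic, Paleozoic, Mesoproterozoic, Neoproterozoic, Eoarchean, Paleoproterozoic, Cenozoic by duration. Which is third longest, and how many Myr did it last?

Durations: Neoarchean 300; Mesozoic 185.902; Paleozoic 286.898; Mesoproterozoic 600; Neoproterozoic 461.2; Eoarchean 431; Paleoproterozoic 900; Cenozoic 66 Myr.
Sorted longest-first: Paleoproterozoic (900), Mesoproterozoic (600), Neoproterozoic (461.2), Eoarchean (431), Neoarchean (300), Paleozoic (286.898), Mesozoic (185.902), Cenozoic (66).
The third longest is Neoproterozoic at 461.2 Myr.

Neoproterozoic, 461.2 million years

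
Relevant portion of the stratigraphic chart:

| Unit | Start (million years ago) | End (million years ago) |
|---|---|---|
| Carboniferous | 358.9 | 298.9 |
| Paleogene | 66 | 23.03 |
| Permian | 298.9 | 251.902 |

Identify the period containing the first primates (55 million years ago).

55 Ma lies between 66 and 23.03 Ma, so it falls in the Paleogene.

Paleogene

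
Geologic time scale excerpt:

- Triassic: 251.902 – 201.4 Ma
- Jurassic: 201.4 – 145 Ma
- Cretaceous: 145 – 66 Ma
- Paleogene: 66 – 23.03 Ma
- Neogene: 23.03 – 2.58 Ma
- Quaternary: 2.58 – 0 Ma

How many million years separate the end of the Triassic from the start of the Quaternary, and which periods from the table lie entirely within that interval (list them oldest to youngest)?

198.82 million years; Jurassic, Cretaceous, Paleogene, Neogene

End of Triassic = 201.4 Ma; start of Quaternary = 2.58 Ma.
Gap = 201.4 − 2.58 = 198.82 Myr.
Periods wholly inside 201.4–2.58 Ma: Jurassic (201.4–145), Cretaceous (145–66), Paleogene (66–23.03), Neogene (23.03–2.58).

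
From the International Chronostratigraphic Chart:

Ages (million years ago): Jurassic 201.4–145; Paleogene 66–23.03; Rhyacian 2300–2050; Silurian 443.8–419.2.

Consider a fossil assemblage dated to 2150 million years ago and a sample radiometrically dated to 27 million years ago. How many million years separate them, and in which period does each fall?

2123 million years apart; the first in the Rhyacian, the second in the Paleogene

Elapsed time: 2150 − 27 = 2123 Myr.
2150 Ma lies within 2300–2050 Ma: Rhyacian.
27 Ma lies within 66–23.03 Ma: Paleogene.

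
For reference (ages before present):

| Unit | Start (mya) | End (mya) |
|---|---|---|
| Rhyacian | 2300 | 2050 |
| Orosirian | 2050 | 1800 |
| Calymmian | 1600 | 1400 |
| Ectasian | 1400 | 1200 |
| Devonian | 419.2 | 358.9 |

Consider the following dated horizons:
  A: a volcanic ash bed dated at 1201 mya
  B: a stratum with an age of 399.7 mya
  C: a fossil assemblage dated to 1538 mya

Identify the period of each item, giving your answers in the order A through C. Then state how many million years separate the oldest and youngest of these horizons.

Match each age against the start–end ranges in the excerpt: A = 1201 Ma → Ectasian (1400–1200); B = 399.7 Ma → Devonian (419.2–358.9); C = 1538 Ma → Calymmian (1600–1400).
The largest age is 1538 Ma and the smallest is 399.7 Ma; their difference is 1138.3 Myr.

A — Ectasian; B — Devonian; C — Calymmian; span 1138.3 million years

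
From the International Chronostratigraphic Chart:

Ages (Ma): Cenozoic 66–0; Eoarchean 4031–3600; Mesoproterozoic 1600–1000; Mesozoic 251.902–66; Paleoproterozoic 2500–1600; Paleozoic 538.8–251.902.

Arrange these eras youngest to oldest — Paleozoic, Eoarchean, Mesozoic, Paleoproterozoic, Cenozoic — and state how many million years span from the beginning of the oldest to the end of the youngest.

Cenozoic → Mesozoic → Paleozoic → Paleoproterozoic → Eoarchean; total span 4031 Myr

Start ages (Ma): Eoarchean 4031, Paleoproterozoic 2500, Paleozoic 538.8, Mesozoic 251.902, Cenozoic 66.
Ordered youngest to oldest: Cenozoic, Mesozoic, Paleozoic, Paleoproterozoic, Eoarchean.
Span = 4031 − 0 = 4031 Myr.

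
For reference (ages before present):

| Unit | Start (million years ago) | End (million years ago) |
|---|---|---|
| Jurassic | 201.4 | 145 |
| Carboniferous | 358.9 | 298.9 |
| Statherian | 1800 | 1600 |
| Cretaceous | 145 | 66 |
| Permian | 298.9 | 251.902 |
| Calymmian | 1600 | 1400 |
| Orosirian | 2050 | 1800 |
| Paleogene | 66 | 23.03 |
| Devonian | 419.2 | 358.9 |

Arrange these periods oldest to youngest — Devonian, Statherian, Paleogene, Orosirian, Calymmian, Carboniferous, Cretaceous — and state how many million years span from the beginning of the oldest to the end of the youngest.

Orosirian → Statherian → Calymmian → Devonian → Carboniferous → Cretaceous → Paleogene; total span 2026.97 Myr

From the excerpt: Devonian 419.2–358.9; Statherian 1800–1600; Paleogene 66–23.03; Orosirian 2050–1800; Calymmian 1600–1400; Carboniferous 358.9–298.9; Cretaceous 145–66 (Ma).
Larger Ma is earlier, so the oldest is Orosirian and the youngest is Paleogene; oldest to youngest: Orosirian, Statherian, Calymmian, Devonian, Carboniferous, Cretaceous, Paleogene.
Oldest start 2050 minus youngest end 23.03 gives 2026.97 Myr overall.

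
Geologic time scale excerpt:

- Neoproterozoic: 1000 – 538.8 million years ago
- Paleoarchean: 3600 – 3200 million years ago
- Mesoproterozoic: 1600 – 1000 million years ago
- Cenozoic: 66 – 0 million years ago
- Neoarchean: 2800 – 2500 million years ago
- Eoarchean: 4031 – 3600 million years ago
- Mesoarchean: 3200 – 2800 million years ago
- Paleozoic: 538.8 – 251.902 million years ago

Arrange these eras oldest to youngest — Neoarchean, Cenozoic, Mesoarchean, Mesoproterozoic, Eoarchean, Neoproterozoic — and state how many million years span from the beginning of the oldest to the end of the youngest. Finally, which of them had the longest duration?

Eoarchean → Mesoarchean → Neoarchean → Mesoproterozoic → Neoproterozoic → Cenozoic; total span 4031 Myr; longest is Mesoproterozoic

From the excerpt: Neoarchean 2800–2500; Cenozoic 66–0; Mesoarchean 3200–2800; Mesoproterozoic 1600–1000; Eoarchean 4031–3600; Neoproterozoic 1000–538.8 (Ma).
Larger Ma is earlier, so the oldest is Eoarchean and the youngest is Cenozoic; oldest to youngest: Eoarchean, Mesoarchean, Neoarchean, Mesoproterozoic, Neoproterozoic, Cenozoic.
Oldest start 4031 minus youngest end 0 gives 4031 Myr overall.
Individual lengths (start − end): Cenozoic 66; Mesoproterozoic 600; Mesoarchean 400; Neoproterozoic 461.2; Eoarchean 431; Neoarchean 300. The largest is Mesoproterozoic at 600 Myr.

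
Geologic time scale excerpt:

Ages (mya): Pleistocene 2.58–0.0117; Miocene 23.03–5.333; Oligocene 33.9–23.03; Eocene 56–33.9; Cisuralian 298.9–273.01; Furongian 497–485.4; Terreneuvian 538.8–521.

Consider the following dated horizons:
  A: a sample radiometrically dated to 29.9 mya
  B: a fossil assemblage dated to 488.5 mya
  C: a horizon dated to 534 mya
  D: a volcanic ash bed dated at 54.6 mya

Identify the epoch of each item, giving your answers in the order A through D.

Match each age against the start–end ranges in the excerpt: A = 29.9 Ma → Oligocene (33.9–23.03); B = 488.5 Ma → Furongian (497–485.4); C = 534 Ma → Terreneuvian (538.8–521); D = 54.6 Ma → Eocene (56–33.9).

A — Oligocene; B — Furongian; C — Terreneuvian; D — Eocene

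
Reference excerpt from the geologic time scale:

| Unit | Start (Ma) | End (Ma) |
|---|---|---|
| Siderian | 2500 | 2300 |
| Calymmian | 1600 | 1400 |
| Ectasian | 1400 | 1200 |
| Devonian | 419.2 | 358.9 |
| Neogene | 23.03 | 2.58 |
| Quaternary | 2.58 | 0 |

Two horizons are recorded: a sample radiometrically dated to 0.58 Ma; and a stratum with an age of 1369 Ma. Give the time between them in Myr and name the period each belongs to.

Elapsed time: 1369 − 0.58 = 1368.42 Myr.
0.58 Ma lies within 2.58–0 Ma: Quaternary.
1369 Ma lies within 1400–1200 Ma: Ectasian.

1368.42 million years apart; the first in the Quaternary, the second in the Ectasian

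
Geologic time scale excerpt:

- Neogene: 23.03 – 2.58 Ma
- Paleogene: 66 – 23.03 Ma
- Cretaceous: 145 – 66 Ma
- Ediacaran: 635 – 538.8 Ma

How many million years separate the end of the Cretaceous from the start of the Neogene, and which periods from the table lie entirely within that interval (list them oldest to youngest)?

End of Cretaceous = 66 Ma; start of Neogene = 23.03 Ma.
Gap = 66 − 23.03 = 42.97 Myr.
Periods wholly inside 66–23.03 Ma: Paleogene (66–23.03).

42.97 million years; Paleogene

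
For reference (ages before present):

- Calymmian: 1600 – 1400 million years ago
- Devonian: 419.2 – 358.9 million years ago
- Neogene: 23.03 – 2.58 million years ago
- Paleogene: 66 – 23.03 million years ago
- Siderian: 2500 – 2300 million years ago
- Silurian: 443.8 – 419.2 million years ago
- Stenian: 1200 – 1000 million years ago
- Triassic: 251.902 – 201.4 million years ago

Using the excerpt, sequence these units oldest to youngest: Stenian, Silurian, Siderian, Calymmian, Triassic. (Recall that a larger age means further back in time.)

The oldest of these is Siderian (starts 2500 Ma) and the youngest is Triassic (ends 201.4 Ma).
In between, by decreasing start age: Calymmian (1600), Stenian (1200), Silurian (443.8).

Siderian → Calymmian → Stenian → Silurian → Triassic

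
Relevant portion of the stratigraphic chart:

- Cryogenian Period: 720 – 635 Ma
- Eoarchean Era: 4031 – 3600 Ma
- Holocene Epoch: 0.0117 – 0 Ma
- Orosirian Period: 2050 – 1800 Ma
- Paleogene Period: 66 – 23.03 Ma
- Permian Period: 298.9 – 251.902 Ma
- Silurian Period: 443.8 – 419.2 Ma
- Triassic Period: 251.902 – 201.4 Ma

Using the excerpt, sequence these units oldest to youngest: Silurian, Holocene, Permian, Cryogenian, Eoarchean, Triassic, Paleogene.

The oldest of these is Eoarchean (starts 4031 Ma) and the youngest is Holocene (ends 0 Ma).
In between, by decreasing start age: Cryogenian (720), Silurian (443.8), Permian (298.9), Triassic (251.902), Paleogene (66).

Eoarchean → Cryogenian → Silurian → Permian → Triassic → Paleogene → Holocene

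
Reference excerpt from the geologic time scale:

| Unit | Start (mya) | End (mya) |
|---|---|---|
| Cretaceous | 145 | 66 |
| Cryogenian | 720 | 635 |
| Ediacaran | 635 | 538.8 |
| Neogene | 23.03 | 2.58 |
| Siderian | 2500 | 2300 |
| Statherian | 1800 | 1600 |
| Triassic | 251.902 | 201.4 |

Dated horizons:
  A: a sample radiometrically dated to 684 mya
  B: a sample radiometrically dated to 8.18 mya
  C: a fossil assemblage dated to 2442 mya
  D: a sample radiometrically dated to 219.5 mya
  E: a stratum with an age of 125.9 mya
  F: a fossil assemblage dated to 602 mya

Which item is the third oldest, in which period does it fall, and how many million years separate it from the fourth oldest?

F, in the Ediacaran; 382.5 million years to D

Larger Ma means older, so oldest first: C 2442 > A 684 > F 602 > D 219.5 > E 125.9 > B 8.18.
Counting 3 along gives F (602 Ma); the excerpt puts that inside the Ediacaran, 635–538.8 Ma.
Next in line is D (219.5 Ma), and 602 − 219.5 = 382.5 Myr.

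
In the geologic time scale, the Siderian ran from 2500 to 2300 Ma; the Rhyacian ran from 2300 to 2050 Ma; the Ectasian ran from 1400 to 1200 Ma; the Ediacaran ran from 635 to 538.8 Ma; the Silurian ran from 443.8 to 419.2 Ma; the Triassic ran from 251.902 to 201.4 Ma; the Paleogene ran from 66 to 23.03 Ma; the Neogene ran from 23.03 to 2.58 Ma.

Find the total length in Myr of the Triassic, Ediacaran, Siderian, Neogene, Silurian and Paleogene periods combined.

434.722 million years

Each duration: Triassic = 50.502; Ediacaran = 96.2; Siderian = 200; Neogene = 20.45; Silurian = 24.6; Paleogene = 42.97.
Sum: 50.502 + 96.2 + 200 + 20.45 + 24.6 + 42.97 = 434.722 Myr.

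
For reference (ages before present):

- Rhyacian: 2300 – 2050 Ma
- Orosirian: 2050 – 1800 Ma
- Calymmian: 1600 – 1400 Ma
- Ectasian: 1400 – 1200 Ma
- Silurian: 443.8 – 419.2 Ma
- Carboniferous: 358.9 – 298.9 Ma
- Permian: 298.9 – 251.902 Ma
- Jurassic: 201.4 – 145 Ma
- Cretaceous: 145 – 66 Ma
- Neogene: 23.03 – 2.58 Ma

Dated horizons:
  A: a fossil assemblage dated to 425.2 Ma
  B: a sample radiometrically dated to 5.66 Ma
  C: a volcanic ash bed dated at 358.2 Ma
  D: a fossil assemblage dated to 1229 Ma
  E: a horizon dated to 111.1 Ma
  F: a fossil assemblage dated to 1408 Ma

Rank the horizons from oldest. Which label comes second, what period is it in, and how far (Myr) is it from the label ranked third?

Larger Ma means older, so oldest first: F 1408 > D 1229 > A 425.2 > C 358.2 > E 111.1 > B 5.66.
Counting 2 along gives D (1229 Ma); the excerpt puts that inside the Ectasian, 1400–1200 Ma.
Next in line is A (425.2 Ma), and 1229 − 425.2 = 803.8 Myr.

D, in the Ectasian; 803.8 million years to A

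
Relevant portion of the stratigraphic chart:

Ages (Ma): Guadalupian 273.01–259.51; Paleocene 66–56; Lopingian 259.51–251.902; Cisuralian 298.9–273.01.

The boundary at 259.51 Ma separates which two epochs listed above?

The Guadalupian ends at 259.51 Ma and the Lopingian begins at 259.51 Ma, so they share that boundary.

Guadalupian and Lopingian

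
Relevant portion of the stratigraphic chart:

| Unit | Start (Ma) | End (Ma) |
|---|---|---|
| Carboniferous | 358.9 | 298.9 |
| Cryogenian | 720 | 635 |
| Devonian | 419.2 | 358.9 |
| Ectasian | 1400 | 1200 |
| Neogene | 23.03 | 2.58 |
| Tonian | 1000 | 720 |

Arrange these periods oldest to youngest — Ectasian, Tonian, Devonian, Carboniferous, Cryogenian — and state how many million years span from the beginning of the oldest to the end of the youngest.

Ectasian → Tonian → Cryogenian → Devonian → Carboniferous; total span 1101.1 Myr

From the excerpt: Ectasian 1400–1200; Tonian 1000–720; Devonian 419.2–358.9; Carboniferous 358.9–298.9; Cryogenian 720–635 (Ma).
Larger Ma is earlier, so the oldest is Ectasian and the youngest is Carboniferous; oldest to youngest: Ectasian, Tonian, Cryogenian, Devonian, Carboniferous.
Oldest start 1400 minus youngest end 298.9 gives 1101.1 Myr overall.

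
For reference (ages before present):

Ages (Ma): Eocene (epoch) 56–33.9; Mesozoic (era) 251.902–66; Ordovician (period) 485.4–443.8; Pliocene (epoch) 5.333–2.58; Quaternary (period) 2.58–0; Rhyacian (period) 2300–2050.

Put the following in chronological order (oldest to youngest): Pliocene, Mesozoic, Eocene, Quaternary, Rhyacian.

The oldest of these is Rhyacian (starts 2300 Ma) and the youngest is Quaternary (ends 0 Ma).
In between, by decreasing start age: Mesozoic (251.902), Eocene (56), Pliocene (5.333).

Rhyacian, Mesozoic, Eocene, Pliocene, Quaternary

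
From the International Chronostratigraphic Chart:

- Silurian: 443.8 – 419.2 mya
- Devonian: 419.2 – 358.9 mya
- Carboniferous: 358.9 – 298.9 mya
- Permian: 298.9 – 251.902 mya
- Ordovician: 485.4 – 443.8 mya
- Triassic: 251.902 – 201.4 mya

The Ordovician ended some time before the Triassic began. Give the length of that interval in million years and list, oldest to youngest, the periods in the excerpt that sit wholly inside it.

End of Ordovician = 443.8 Ma; start of Triassic = 251.902 Ma.
Gap = 443.8 − 251.902 = 191.898 Myr.
Periods wholly inside 443.8–251.902 Ma: Silurian (443.8–419.2), Devonian (419.2–358.9), Carboniferous (358.9–298.9), Permian (298.9–251.902).

191.898 million years; Silurian, Devonian, Carboniferous, Permian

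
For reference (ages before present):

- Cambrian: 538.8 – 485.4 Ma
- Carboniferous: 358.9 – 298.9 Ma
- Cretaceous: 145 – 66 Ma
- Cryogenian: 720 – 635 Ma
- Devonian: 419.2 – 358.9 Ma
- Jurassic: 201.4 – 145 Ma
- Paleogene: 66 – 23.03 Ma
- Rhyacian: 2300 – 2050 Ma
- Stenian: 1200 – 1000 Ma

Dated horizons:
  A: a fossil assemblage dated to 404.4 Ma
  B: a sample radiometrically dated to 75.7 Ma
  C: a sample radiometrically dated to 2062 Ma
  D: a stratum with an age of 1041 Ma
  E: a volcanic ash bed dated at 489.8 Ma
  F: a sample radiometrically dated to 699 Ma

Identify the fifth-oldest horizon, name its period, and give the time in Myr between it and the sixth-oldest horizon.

Larger Ma means older, so oldest first: C 2062 > D 1041 > F 699 > E 489.8 > A 404.4 > B 75.7.
Counting 5 along gives A (404.4 Ma); the excerpt puts that inside the Devonian, 419.2–358.9 Ma.
Next in line is B (75.7 Ma), and 404.4 − 75.7 = 328.7 Myr.

A, in the Devonian; 328.7 million years to B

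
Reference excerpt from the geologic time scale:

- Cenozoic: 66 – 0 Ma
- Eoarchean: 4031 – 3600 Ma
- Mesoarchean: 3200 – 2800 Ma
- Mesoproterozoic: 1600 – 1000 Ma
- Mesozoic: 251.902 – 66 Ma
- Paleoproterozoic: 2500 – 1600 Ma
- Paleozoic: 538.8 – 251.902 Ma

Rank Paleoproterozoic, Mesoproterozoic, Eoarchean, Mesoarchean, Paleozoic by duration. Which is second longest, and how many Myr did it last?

Mesoproterozoic, 600 million years

Durations: Paleoproterozoic 900; Mesoproterozoic 600; Eoarchean 431; Mesoarchean 400; Paleozoic 286.898 Myr.
Sorted longest-first: Paleoproterozoic (900), Mesoproterozoic (600), Eoarchean (431), Mesoarchean (400), Paleozoic (286.898).
The second longest is Mesoproterozoic at 600 Myr.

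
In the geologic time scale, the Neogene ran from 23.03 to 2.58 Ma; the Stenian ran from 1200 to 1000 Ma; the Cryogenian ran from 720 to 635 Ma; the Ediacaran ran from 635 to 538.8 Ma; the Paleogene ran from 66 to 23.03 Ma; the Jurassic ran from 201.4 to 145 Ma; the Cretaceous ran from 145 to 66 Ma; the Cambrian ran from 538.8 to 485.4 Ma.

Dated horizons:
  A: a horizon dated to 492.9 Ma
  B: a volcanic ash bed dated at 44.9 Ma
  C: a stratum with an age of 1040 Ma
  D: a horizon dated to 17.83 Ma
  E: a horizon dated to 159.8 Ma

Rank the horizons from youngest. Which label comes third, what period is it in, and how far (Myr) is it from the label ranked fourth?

Sorted youngest-first by Ma: D (17.83), B (44.9), E (159.8), A (492.9), C (1040).
The third youngest is E at 159.8 Ma, which lies in 201.4–145 Ma: the Jurassic.
The fourth youngest is A at 492.9 Ma; separation = |159.8 − 492.9| = 333.1 Myr.

E, in the Jurassic; 333.1 million years to A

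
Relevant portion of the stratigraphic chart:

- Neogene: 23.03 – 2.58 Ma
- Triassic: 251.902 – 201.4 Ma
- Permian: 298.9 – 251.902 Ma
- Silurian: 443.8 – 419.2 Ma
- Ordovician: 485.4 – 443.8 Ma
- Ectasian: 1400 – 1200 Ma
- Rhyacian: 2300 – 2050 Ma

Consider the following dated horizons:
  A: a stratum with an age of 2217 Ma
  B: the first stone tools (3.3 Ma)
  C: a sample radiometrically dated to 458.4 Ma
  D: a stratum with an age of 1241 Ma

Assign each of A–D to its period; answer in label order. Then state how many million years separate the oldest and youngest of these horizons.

A — Rhyacian; B — Neogene; C — Ordovician; D — Ectasian; span 2213.7 million years

Match each age against the start–end ranges in the excerpt: A = 2217 Ma → Rhyacian (2300–2050); B = 3.3 Ma → Neogene (23.03–2.58); C = 458.4 Ma → Ordovician (485.4–443.8); D = 1241 Ma → Ectasian (1400–1200).
The largest age is 2217 Ma and the smallest is 3.3 Ma; their difference is 2213.7 Myr.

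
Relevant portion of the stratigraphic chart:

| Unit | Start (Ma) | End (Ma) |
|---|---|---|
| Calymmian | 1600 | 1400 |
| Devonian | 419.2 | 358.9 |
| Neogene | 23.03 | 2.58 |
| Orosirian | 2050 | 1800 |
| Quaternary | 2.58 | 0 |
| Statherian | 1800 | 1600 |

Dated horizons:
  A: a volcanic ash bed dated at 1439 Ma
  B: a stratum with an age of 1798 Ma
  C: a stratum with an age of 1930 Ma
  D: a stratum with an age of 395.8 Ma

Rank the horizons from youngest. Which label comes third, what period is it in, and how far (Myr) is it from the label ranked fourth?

B, in the Statherian; 132 million years to C

Sorted youngest-first by Ma: D (395.8), A (1439), B (1798), C (1930).
The third youngest is B at 1798 Ma, which lies in 1800–1600 Ma: the Statherian.
The fourth youngest is C at 1930 Ma; separation = |1798 − 1930| = 132 Myr.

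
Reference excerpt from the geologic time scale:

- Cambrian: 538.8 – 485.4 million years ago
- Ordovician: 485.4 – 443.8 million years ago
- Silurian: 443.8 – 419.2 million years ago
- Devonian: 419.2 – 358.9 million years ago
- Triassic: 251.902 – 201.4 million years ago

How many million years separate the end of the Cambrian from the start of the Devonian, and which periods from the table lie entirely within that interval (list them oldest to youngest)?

End of Cambrian = 485.4 Ma; start of Devonian = 419.2 Ma.
Gap = 485.4 − 419.2 = 66.2 Myr.
Periods wholly inside 485.4–419.2 Ma: Ordovician (485.4–443.8), Silurian (443.8–419.2).

66.2 million years; Ordovician, Silurian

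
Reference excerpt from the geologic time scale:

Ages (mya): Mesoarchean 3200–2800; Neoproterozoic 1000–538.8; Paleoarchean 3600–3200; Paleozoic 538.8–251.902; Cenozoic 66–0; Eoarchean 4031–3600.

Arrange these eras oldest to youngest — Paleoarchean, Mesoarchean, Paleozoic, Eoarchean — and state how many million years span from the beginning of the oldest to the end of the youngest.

From the excerpt: Paleoarchean 3600–3200; Mesoarchean 3200–2800; Paleozoic 538.8–251.902; Eoarchean 4031–3600 (Ma).
Larger Ma is earlier, so the oldest is Eoarchean and the youngest is Paleozoic; oldest to youngest: Eoarchean, Paleoarchean, Mesoarchean, Paleozoic.
Oldest start 4031 minus youngest end 251.902 gives 3779.098 Myr overall.

Eoarchean → Paleoarchean → Mesoarchean → Paleozoic; total span 3779.098 Myr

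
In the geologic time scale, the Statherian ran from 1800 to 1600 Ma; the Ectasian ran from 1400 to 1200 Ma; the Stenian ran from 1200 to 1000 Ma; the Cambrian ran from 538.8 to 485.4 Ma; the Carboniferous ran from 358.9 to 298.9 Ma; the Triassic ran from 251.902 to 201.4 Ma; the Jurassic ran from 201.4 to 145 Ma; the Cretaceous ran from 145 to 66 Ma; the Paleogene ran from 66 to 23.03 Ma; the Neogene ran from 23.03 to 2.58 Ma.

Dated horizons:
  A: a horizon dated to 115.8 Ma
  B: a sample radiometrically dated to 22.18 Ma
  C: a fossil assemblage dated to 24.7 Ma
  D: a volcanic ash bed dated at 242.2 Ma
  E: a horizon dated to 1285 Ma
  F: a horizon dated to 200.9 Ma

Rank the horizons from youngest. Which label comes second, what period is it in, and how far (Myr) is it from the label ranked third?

C, in the Paleogene; 91.1 million years to A

Smaller Ma means younger, so youngest first: B 22.18 < C 24.7 < A 115.8 < F 200.9 < D 242.2 < E 1285.
Counting 2 along gives C (24.7 Ma); the excerpt puts that inside the Paleogene, 66–23.03 Ma.
Next in line is A (115.8 Ma), and 115.8 − 24.7 = 91.1 Myr.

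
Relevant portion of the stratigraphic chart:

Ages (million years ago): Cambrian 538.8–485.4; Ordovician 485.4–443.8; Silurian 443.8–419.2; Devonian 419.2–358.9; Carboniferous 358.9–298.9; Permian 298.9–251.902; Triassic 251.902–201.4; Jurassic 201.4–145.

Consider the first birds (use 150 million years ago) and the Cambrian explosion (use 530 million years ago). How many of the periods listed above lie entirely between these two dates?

6

530 Ma sits inside the Cambrian (538.8–485.4) and 150 Ma inside the Jurassic (201.4–145); neither of those is wholly between the two dates.
The listed periods lying completely between them are Ordovician, Silurian, Devonian, Carboniferous, Permian, Triassic — 6 in all.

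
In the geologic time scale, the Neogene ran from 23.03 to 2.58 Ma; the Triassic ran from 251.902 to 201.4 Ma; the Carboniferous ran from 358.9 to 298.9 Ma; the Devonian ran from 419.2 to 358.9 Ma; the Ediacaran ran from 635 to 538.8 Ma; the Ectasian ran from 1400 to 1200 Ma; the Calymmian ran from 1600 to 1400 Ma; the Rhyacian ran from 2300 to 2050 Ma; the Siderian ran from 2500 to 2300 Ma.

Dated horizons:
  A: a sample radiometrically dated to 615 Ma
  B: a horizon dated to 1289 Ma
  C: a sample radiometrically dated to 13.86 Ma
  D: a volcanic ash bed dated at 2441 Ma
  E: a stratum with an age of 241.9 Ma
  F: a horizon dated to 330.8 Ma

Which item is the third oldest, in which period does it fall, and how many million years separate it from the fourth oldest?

A, in the Ediacaran; 284.2 million years to F

Sorted oldest-first by Ma: D (2441), B (1289), A (615), F (330.8), E (241.9), C (13.86).
The third oldest is A at 615 Ma, which lies in 635–538.8 Ma: the Ediacaran.
The fourth oldest is F at 330.8 Ma; separation = |615 − 330.8| = 284.2 Myr.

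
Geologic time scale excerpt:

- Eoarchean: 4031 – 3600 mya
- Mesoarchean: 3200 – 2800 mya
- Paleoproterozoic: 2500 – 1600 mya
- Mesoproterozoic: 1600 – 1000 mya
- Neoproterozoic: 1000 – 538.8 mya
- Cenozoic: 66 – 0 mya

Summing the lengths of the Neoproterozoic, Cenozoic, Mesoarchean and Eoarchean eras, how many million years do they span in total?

Duration is start − end for each: (1000 − 538.8) + (66 − 0) + (3200 − 2800) + (4031 − 3600).
That is 461.2 + 66 + 400 + 431, which totals 1358.2 million years.

1358.2 million years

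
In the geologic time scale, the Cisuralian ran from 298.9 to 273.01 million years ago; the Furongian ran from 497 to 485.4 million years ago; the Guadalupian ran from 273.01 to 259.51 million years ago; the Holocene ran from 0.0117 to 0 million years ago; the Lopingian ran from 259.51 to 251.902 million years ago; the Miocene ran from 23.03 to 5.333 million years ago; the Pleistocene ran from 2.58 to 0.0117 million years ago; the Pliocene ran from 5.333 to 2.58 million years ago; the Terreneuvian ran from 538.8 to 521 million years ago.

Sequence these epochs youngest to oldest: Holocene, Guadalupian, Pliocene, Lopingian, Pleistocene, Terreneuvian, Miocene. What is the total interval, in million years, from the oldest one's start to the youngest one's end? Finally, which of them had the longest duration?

From the excerpt: Holocene 0.0117–0; Guadalupian 273.01–259.51; Pliocene 5.333–2.58; Lopingian 259.51–251.902; Pleistocene 2.58–0.0117; Terreneuvian 538.8–521; Miocene 23.03–5.333 (Ma).
Larger Ma is earlier, so the oldest is Terreneuvian and the youngest is Holocene; youngest to oldest: Holocene, Pleistocene, Pliocene, Miocene, Lopingian, Guadalupian, Terreneuvian.
Oldest start 538.8 minus youngest end 0 gives 538.8 Myr overall.
Individual lengths (start − end): Terreneuvian 17.8; Pliocene 2.753; Pleistocene 2.5683; Guadalupian 13.5; Lopingian 7.608; Holocene 0.0117; Miocene 17.697. The largest is Terreneuvian at 17.8 Myr.

Holocene → Pleistocene → Pliocene → Miocene → Lopingian → Guadalupian → Terreneuvian; total span 538.8 Myr; longest is Terreneuvian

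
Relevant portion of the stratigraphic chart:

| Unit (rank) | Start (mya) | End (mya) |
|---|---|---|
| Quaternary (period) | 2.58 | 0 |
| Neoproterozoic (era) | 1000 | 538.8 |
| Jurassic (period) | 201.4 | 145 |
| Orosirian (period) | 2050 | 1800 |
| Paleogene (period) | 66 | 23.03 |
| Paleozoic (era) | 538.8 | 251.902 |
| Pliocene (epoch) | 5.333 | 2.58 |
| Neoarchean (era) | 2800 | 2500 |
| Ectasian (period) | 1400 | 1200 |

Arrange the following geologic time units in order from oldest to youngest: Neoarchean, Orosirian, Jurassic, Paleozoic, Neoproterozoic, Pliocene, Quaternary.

Neoarchean, then Orosirian, then Neoproterozoic, then Paleozoic, then Jurassic, then Pliocene, then Quaternary

The oldest of these is Neoarchean (starts 2800 Ma) and the youngest is Quaternary (ends 0 Ma).
In between, by decreasing start age: Orosirian (2050), Neoproterozoic (1000), Paleozoic (538.8), Jurassic (201.4), Pliocene (5.333).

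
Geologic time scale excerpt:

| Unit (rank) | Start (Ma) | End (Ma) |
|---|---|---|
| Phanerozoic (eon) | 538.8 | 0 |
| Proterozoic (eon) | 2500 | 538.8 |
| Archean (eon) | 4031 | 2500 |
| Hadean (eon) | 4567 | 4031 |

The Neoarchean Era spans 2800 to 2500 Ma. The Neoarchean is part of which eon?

The Neoarchean (2800–2500 Ma) lies entirely within 4031–2500 Ma, the Archean Eon.

Archean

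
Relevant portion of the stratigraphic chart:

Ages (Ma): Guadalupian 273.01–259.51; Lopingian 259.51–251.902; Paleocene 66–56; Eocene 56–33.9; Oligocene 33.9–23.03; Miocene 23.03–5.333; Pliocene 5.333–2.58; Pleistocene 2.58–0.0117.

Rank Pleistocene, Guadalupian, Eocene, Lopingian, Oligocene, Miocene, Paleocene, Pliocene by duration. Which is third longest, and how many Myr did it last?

Start − end for each: Pleistocene 2.58 − 0.0117 = 2.5683; Guadalupian 273.01 − 259.51 = 13.5; Eocene 56 − 33.9 = 22.1; Lopingian 259.51 − 251.902 = 7.608; Oligocene 33.9 − 23.03 = 10.87; Miocene 23.03 − 5.333 = 17.697; Paleocene 66 − 56 = 10; Pliocene 5.333 − 2.58 = 2.753.
Ranking these from longest: Eocene > Miocene > Guadalupian > Oligocene > Paleocene > Lopingian > Pliocene > Pleistocene.
Position 3 in that ranking is Guadalupian, which lasted 13.5 Myr.

Guadalupian, 13.5 million years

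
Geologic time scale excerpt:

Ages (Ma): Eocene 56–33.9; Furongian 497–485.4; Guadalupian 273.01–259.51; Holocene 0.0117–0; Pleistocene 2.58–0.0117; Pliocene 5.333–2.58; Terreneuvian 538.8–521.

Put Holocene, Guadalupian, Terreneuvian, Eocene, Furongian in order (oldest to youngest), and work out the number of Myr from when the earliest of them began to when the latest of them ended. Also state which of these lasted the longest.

Terreneuvian → Furongian → Guadalupian → Eocene → Holocene; total span 538.8 Myr; longest is Eocene

From the excerpt: Holocene 0.0117–0; Guadalupian 273.01–259.51; Terreneuvian 538.8–521; Eocene 56–33.9; Furongian 497–485.4 (Ma).
Larger Ma is earlier, so the oldest is Terreneuvian and the youngest is Holocene; oldest to youngest: Terreneuvian, Furongian, Guadalupian, Eocene, Holocene.
Oldest start 538.8 minus youngest end 0 gives 538.8 Myr overall.
Individual lengths (start − end): Guadalupian 13.5; Eocene 22.1; Furongian 11.6; Holocene 0.0117; Terreneuvian 17.8. The largest is Eocene at 22.1 Myr.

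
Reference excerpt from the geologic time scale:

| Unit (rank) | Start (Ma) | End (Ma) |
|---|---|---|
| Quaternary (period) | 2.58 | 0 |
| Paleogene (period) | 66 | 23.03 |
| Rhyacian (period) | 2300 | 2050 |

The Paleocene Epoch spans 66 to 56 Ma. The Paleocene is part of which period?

The Paleocene (66–56 Ma) lies entirely within 66–23.03 Ma, the Paleogene Period.

Paleogene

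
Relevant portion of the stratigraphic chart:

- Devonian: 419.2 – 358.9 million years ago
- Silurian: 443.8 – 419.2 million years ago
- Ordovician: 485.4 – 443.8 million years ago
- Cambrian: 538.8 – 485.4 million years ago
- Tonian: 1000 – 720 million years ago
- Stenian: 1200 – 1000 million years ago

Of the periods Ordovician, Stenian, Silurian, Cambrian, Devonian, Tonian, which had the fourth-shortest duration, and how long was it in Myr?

Start − end for each: Ordovician 485.4 − 443.8 = 41.6; Stenian 1200 − 1000 = 200; Silurian 443.8 − 419.2 = 24.6; Cambrian 538.8 − 485.4 = 53.4; Devonian 419.2 − 358.9 = 60.3; Tonian 1000 − 720 = 280.
Ranking these from shortest: Silurian < Ordovician < Cambrian < Devonian < Stenian < Tonian.
Position 4 in that ranking is Devonian, which lasted 60.3 Myr.

Devonian, 60.3 million years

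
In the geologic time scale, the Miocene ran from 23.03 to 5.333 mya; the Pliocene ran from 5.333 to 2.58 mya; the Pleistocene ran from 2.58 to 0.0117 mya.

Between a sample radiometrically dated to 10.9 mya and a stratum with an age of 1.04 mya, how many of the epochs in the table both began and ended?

The older date is 10.9 Ma and the younger is 1.04 Ma.
Epochs with start < 10.9 and end > 1.04 Ma: Pliocene (5.333–2.58).
That is 1 complete epoch.

1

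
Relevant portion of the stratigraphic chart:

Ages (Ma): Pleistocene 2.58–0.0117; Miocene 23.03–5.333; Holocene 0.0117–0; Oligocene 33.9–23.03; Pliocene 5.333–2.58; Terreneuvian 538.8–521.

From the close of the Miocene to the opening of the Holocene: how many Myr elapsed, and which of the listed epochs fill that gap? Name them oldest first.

The Miocene closes at 5.333 Ma and the Holocene opens at 0.0117 Ma, so the interval is 5.333 − 0.0117 = 5.3213 Myr.
An epoch fits inside if it starts at or after 5.333 Ma and ends at or before 0.0117 Ma; oldest first that gives Pliocene, Pleistocene.

5.3213 million years; Pliocene, Pleistocene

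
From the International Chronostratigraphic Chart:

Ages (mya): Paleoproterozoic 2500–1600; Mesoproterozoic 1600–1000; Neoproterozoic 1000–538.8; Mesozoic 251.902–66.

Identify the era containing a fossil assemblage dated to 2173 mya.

Paleoproterozoic

2173 Ma lies between 2500 and 1600 Ma, so it falls in the Paleoproterozoic.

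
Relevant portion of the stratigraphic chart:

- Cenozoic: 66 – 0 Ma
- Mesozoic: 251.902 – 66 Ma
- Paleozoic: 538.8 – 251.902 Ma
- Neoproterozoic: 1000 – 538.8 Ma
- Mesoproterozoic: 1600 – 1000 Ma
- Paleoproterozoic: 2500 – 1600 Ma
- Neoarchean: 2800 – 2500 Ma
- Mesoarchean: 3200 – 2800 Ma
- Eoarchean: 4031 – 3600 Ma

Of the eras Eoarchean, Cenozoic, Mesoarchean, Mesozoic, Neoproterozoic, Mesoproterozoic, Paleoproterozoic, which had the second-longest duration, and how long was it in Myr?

Mesoproterozoic, 600 million years

Start − end for each: Eoarchean 4031 − 3600 = 431; Cenozoic 66 − 0 = 66; Mesoarchean 3200 − 2800 = 400; Mesozoic 251.902 − 66 = 185.902; Neoproterozoic 1000 − 538.8 = 461.2; Mesoproterozoic 1600 − 1000 = 600; Paleoproterozoic 2500 − 1600 = 900.
Ranking these from longest: Paleoproterozoic > Mesoproterozoic > Neoproterozoic > Eoarchean > Mesoarchean > Mesozoic > Cenozoic.
Position 2 in that ranking is Mesoproterozoic, which lasted 600 Myr.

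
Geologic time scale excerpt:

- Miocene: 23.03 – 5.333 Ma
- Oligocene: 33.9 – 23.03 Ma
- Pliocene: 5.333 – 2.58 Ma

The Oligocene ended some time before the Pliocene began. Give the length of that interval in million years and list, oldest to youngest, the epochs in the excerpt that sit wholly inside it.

End of Oligocene = 23.03 Ma; start of Pliocene = 5.333 Ma.
Gap = 23.03 − 5.333 = 17.697 Myr.
Epochs wholly inside 23.03–5.333 Ma: Miocene (23.03–5.333).

17.697 million years; Miocene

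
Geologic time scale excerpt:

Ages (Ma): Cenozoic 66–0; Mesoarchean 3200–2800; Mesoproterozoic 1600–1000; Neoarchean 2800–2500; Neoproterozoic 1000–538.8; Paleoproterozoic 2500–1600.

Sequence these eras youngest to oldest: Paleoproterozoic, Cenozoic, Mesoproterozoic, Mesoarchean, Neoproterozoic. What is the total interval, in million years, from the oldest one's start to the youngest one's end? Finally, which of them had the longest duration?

Start ages (Ma): Mesoarchean 3200, Paleoproterozoic 2500, Mesoproterozoic 1600, Neoproterozoic 1000, Cenozoic 66.
Ordered youngest to oldest: Cenozoic, Neoproterozoic, Mesoproterozoic, Paleoproterozoic, Mesoarchean.
Span = 3200 − 0 = 3200 Myr.
Durations: Mesoarchean 400, Mesoproterozoic 600, Neoproterozoic 461.2, Paleoproterozoic 900, Cenozoic 66 → longest is Paleoproterozoic (900 Myr).

Cenozoic → Neoproterozoic → Mesoproterozoic → Paleoproterozoic → Mesoarchean; total span 3200 Myr; longest is Paleoproterozoic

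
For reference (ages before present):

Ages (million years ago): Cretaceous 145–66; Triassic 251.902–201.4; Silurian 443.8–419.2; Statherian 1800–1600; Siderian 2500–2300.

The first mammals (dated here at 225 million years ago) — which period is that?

225 Ma lies between 251.902 and 201.4 Ma, so it falls in the Triassic.

Triassic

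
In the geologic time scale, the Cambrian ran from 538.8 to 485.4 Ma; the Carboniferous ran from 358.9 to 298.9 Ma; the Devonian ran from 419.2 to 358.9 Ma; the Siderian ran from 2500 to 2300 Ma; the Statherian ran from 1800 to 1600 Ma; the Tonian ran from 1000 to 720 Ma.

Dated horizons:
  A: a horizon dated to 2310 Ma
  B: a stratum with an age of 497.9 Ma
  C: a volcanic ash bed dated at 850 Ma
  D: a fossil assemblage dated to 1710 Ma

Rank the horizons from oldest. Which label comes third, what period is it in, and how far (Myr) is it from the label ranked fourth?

C, in the Tonian; 352.1 million years to B

Larger Ma means older, so oldest first: A 2310 > D 1710 > C 850 > B 497.9.
Counting 3 along gives C (850 Ma); the excerpt puts that inside the Tonian, 1000–720 Ma.
Next in line is B (497.9 Ma), and 850 − 497.9 = 352.1 Myr.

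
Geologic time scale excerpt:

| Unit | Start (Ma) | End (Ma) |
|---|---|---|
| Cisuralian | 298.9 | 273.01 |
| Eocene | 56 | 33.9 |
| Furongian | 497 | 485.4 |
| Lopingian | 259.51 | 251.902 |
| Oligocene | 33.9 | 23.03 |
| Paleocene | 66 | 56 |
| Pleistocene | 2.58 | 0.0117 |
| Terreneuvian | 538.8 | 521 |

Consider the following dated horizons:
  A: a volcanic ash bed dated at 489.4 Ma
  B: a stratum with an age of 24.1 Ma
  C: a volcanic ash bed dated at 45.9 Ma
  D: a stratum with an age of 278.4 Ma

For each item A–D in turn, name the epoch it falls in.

A — Furongian; B — Oligocene; C — Eocene; D — Cisuralian

A: 489.4 Ma lies in 497–485.4 Ma, so Furongian.
B: 24.1 Ma lies in 33.9–23.03 Ma, so Oligocene.
C: 45.9 Ma lies in 56–33.9 Ma, so Eocene.
D: 278.4 Ma lies in 298.9–273.01 Ma, so Cisuralian.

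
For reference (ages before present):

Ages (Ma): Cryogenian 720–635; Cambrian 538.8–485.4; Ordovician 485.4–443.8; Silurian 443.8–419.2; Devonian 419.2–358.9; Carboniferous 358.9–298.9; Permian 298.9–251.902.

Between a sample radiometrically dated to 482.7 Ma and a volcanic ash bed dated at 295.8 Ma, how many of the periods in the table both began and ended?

482.7 Ma sits inside the Ordovician (485.4–443.8) and 295.8 Ma inside the Permian (298.9–251.902); neither of those is wholly between the two dates.
The listed periods lying completely between them are Silurian, Devonian, Carboniferous — 3 in all.

3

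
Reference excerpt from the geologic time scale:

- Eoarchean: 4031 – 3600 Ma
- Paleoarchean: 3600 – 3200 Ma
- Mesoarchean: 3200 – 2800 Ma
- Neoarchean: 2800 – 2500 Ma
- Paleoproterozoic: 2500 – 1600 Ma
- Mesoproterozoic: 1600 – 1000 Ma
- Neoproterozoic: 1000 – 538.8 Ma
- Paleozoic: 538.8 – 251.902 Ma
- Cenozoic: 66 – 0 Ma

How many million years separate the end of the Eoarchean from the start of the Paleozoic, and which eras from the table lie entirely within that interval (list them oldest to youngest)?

The Eoarchean closes at 3600 Ma and the Paleozoic opens at 538.8 Ma, so the interval is 3600 − 538.8 = 3061.2 Myr.
An era fits inside if it starts at or after 3600 Ma and ends at or before 538.8 Ma; oldest first that gives Paleoarchean, Mesoarchean, Neoarchean, Paleoproterozoic, Mesoproterozoic, Neoproterozoic.

3061.2 million years; Paleoarchean, Mesoarchean, Neoarchean, Paleoproterozoic, Mesoproterozoic, Neoproterozoic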